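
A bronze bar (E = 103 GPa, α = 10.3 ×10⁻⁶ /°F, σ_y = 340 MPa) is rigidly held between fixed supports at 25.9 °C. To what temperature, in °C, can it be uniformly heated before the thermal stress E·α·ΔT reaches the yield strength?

α = 10.3×10⁻⁶/°F × 9/5 = 18.5×10⁻⁶/K.
E·α·ΔT = 340.0 MPa ⇒ ΔT = 340.0 / (103.0×10³ × 18.5×10⁻⁶) = 178.0 K.
T = 25.9 + 178.0 = 203.9 °C.

204 °C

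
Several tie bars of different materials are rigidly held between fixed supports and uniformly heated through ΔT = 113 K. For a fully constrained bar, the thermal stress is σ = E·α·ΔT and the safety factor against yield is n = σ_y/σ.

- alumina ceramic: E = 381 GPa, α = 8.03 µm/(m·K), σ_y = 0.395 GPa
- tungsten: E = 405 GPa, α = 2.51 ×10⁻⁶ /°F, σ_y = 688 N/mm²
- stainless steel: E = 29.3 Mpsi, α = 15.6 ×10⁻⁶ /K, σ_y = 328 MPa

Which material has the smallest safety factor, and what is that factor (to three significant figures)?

stainless steel, n = 0.921

Converting E to GPa, α to ×10⁻⁶/K, σ_y to MPa, then σ and n for each:
  alumina ceramic: E = 381.0, α = 8.03, σ_y = 395.0 → σ = 346 MPa, n = 1.14
  tungsten: E = 405.0, α = 4.52, σ_y = 688.0 → σ = 207 MPa, n = 3.33
  stainless steel: E = 202.0, α = 15.6, σ_y = 328.0 → σ = 356 MPa, n = 0.921
Smallest n: stainless steel with n = 0.921.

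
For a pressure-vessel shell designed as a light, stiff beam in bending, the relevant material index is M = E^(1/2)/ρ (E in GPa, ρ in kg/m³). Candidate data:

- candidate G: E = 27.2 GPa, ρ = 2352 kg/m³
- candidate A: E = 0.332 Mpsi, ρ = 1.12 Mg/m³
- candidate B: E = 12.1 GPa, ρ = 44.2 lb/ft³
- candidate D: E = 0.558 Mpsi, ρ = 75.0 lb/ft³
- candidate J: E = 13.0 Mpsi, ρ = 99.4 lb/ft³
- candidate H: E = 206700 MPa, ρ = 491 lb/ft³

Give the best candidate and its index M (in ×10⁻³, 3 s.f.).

candidate J, M = 5.95×10⁻³

Putting every candidate on a common basis:
  candidate G: E = 27.20 GPa, ρ = 2352 kg/m³
  candidate A: E = 2.289 GPa, ρ = 1120 kg/m³
  candidate B: E = 12.10 GPa, ρ = 708.0 kg/m³
  candidate D: E = 3.847 GPa, ρ = 1201 kg/m³
  candidate J: E = 89.63 GPa, ρ = 1592 kg/m³
  candidate H: E = 206.7 GPa, ρ = 7865 kg/m³
  candidate J: M = 5.95×10⁻³
  candidate B: M = 4.91×10⁻³
  candidate G: M = 2.22×10⁻³
  candidate H: M = 1.83×10⁻³
  candidate D: M = 1.63×10⁻³
  candidate A: M = 1.35×10⁻³
The maximum is for candidate J.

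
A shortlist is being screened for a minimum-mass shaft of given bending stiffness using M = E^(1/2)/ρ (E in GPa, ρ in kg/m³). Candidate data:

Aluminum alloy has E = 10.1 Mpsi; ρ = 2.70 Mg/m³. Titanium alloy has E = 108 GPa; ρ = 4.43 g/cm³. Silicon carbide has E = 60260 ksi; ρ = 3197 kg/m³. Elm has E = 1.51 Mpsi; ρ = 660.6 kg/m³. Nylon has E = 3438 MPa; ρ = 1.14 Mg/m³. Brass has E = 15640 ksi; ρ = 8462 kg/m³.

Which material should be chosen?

Normalizing units and computing the index:
  aluminum alloy: E = 69.64 GPa, ρ = 2700 kg/m³
  titanium alloy: E = 108.0 GPa, ρ = 4430 kg/m³
  silicon carbide: E = 415.5 GPa, ρ = 3197 kg/m³
  elm: E = 10.41 GPa, ρ = 660.6 kg/m³
  nylon: E = 3.438 GPa, ρ = 1140 kg/m³
  brass: E = 107.8 GPa, ρ = 8462 kg/m³
  silicon carbide: M = 6.38×10⁻³
  elm: M = 4.88×10⁻³
  aluminum alloy: M = 3.09×10⁻³
  titanium alloy: M = 2.35×10⁻³
  nylon: M = 1.63×10⁻³
  brass: M = 1.23×10⁻³
Highest index: silicon carbide.

silicon carbide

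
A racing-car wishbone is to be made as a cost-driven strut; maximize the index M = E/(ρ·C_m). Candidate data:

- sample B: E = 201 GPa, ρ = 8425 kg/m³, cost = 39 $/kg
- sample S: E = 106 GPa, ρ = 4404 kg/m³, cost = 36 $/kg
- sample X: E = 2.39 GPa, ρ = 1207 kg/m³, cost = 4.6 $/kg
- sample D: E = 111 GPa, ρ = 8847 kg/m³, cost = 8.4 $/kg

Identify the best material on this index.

Evaluate M for each candidate:
  sample D: M = 1.49 MN·m per $
  sample S: M = 0.669 MN·m per $
  sample B: M = 0.612 MN·m per $
  sample X: M = 0.430 MN·m per $
Sample D ranks first.

sample D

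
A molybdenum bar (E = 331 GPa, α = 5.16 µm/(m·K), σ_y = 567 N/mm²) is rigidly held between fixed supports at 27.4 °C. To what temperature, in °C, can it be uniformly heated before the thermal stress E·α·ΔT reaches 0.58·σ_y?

220 °C

σ_y = 567 N/mm² = 567.0 MPa.
E·α·ΔT = 328.9 MPa ⇒ ΔT = 328.9 / (331.0×10³ × 5.16×10⁻⁶) = 192.5 K.
T = 27.4 + 192.5 = 219.9 °C.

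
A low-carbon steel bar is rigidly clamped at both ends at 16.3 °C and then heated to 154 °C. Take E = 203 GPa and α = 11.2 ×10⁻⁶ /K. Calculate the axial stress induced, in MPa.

ΔT = 137.7 K. Constrained thermal stress σ = E·α·ΔT = 203.0×10³ MPa × 11.2×10⁻⁶ × 137.7 = 313 MPa (compressive).

313 MPa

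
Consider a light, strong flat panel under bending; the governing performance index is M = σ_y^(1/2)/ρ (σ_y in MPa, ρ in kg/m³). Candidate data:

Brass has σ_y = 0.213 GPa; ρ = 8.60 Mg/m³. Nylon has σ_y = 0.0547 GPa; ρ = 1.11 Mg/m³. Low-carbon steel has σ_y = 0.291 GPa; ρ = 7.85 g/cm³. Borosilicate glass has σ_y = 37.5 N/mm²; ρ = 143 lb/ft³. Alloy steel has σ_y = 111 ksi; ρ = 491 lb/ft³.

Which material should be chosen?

nylon

After converting to SI:
  brass: σ_y = 213.0 MPa, ρ = 8600 kg/m³
  nylon: σ_y = 54.70 MPa, ρ = 1110 kg/m³
  low-carbon steel: σ_y = 291.0 MPa, ρ = 7850 kg/m³
  borosilicate glass: σ_y = 37.50 MPa, ρ = 2291 kg/m³
  alloy steel: σ_y = 765.3 MPa, ρ = 7865 kg/m³
  nylon: M = 6.66×10⁻³
  alloy steel: M = 3.52×10⁻³
  borosilicate glass: M = 2.67×10⁻³
  low-carbon steel: M = 2.17×10⁻³
  brass: M = 1.70×10⁻³
Nylon has the largest M.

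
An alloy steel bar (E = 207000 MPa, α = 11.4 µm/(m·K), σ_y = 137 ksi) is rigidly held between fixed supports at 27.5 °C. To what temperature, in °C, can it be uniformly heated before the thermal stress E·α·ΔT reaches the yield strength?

428 °C

E = 207000 MPa = 207.0 GPa.
σ_y = 137 ksi = 944.6 MPa.
E·α·ΔT = 944.6 MPa ⇒ ΔT = 944.6 / (207.0×10³ × 11.4×10⁻⁶) = 400.3 K.
T = 27.5 + 400.3 = 427.8 °C.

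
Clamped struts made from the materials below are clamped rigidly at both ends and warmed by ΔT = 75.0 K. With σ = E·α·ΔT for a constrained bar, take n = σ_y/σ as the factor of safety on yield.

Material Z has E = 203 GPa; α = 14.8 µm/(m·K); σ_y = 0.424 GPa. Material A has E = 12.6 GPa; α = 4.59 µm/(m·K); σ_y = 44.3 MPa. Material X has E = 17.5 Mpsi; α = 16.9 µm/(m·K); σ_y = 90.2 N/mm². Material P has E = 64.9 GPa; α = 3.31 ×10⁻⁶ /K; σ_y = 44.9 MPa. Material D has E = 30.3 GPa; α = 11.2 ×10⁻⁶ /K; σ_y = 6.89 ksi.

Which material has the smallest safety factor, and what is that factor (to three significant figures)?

material X, n = 0.590

Converting E to GPa, α to ×10⁻⁶/K, σ_y to MPa, then σ and n for each:
  material Z: E = 203.0, α = 14.8, σ_y = 424.0 → σ = 225 MPa, n = 1.88
  material A: E = 12.60, α = 4.59, σ_y = 44.30 → σ = 4.34 MPa, n = 10.2
  material X: E = 120.7, α = 16.9, σ_y = 90.20 → σ = 153 MPa, n = 0.590
  material P: E = 64.90, α = 3.31, σ_y = 44.90 → σ = 16.1 MPa, n = 2.79
  material D: E = 30.30, α = 11.2, σ_y = 47.50 → σ = 25.5 MPa, n = 1.87
Smallest n: material X with n = 0.590.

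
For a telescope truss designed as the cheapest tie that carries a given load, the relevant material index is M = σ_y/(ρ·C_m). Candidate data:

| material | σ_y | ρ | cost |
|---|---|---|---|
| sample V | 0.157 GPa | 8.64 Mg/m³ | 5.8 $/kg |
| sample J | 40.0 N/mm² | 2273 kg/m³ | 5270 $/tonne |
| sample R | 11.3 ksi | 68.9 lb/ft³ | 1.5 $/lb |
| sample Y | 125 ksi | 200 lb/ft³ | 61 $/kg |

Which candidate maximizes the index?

sample R

Putting every candidate on a common basis:
  sample V: σ_y = 157.0 MPa, ρ = 8640 kg/m³, cost = 5.800 $/kg
  sample J: σ_y = 40.00 MPa, ρ = 2273 kg/m³, cost = 5.270 $/kg
  sample R: σ_y = 77.91 MPa, ρ = 1104 kg/m³, cost = 3.307 $/kg
  sample Y: σ_y = 861.8 MPa, ρ = 3204 kg/m³, cost = 61.00 $/kg
  sample R: M = 21.3 kN·m per $
  sample Y: M = 4.41 kN·m per $
  sample J: M = 3.34 kN·m per $
  sample V: M = 3.13 kN·m per $
The maximum is for sample R.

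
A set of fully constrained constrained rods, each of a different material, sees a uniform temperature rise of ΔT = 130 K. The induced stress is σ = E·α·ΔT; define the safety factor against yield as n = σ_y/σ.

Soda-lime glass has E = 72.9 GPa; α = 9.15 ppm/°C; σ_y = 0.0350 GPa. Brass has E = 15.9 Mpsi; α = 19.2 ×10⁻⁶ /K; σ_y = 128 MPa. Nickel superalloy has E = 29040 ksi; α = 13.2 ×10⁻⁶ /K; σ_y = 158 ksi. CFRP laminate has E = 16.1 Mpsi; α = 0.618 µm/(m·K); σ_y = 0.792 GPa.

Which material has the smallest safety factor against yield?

With everything in SI (GPa, ×10⁻⁶/K, MPa):
  soda-lime glass: E = 72.90, α = 9.15, σ_y = 35.00 → σ = 86.7 MPa, n = 0.404
  brass: E = 109.6, α = 19.2, σ_y = 128.0 → σ = 274 MPa, n = 0.468
  nickel superalloy: E = 200.2, α = 13.2, σ_y = 1089 → σ = 344 MPa, n = 3.17
  CFRP laminate: E = 111.0, α = 0.618, σ_y = 792.0 → σ = 8.92 MPa, n = 88.8
Soda-lime glass has the lowest safety factor, n = 0.404.

soda-lime glass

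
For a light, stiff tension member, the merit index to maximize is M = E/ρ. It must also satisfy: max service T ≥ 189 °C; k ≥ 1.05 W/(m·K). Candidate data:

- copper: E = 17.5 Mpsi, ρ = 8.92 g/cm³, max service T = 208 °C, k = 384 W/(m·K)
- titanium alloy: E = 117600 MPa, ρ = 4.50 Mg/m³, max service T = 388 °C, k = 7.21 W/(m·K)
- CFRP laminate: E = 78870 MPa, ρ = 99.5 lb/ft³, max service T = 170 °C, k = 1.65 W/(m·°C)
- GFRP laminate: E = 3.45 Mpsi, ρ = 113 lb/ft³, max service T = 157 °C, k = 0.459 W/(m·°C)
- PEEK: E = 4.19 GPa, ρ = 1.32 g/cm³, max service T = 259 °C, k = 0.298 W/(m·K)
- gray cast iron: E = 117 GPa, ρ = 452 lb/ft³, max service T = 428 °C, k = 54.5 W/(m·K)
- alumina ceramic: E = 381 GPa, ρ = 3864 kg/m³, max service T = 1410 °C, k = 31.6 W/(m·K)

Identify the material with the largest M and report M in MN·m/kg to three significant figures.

Screen on constraints: max service T ≥ 189 °C; k ≥ 1.05 W/(m·K). Survivors: copper, titanium alloy, gray cast iron, alumina ceramic.
After converting to SI:
  copper: E = 120.7 GPa, ρ = 8920 kg/m³
  titanium alloy: E = 117.6 GPa, ρ = 4500 kg/m³
  gray cast iron: E = 117.0 GPa, ρ = 7240 kg/m³
  alumina ceramic: E = 381.0 GPa, ρ = 3864 kg/m³
  alumina ceramic: M = 98.6 MN·m/kg
  titanium alloy: M = 26.1 MN·m/kg
  gray cast iron: M = 16.2 MN·m/kg
  copper: M = 13.5 MN·m/kg
Highest index: alumina ceramic.

alumina ceramic, M = 98.6 MN·m/kg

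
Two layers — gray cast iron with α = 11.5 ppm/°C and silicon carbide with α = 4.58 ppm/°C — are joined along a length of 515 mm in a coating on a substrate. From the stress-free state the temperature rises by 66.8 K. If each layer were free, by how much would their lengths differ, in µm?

238 µm

Δα = |11.5 − 4.58|×10⁻⁶/K = 6.92×10⁻⁶/K.
ΔL_mismatch = Δα·L·ΔT = 6.92×10⁻⁶ × 515.0 mm × 66.8 K = 238 µm.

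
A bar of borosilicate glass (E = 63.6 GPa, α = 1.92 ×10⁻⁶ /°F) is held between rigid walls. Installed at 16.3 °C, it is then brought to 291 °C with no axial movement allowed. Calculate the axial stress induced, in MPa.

α = 1.92×10⁻⁶/°F × 9/5 = 3.46×10⁻⁶/K.
ΔT = 274.7 K. Constrained thermal stress σ = E·α·ΔT = 63.60×10³ MPa × 3.46×10⁻⁶ × 274.7 = 60.4 MPa (compressive).

60.4 MPa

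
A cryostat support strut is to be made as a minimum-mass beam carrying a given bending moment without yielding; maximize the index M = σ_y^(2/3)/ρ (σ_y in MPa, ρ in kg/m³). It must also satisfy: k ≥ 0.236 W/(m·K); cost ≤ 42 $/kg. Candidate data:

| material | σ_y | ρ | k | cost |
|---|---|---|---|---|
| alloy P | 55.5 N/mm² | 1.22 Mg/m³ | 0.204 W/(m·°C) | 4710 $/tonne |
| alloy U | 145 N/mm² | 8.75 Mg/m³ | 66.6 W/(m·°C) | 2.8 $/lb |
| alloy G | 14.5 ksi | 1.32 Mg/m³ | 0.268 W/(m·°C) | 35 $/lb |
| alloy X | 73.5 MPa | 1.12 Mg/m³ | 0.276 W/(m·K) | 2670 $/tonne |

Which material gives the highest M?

Screen on constraints: k ≥ 0.236 W/(m·K); cost ≤ 42 $/kg. Survivors: alloy U, alloy X.
Normalizing units and computing the index:
  alloy U: σ_y = 145.0 MPa, ρ = 8750 kg/m³
  alloy X: σ_y = 73.50 MPa, ρ = 1120 kg/m³
  alloy X: M = 15.7×10⁻³
  alloy U: M = 3.15×10⁻³
Alloy X has the largest M.

alloy X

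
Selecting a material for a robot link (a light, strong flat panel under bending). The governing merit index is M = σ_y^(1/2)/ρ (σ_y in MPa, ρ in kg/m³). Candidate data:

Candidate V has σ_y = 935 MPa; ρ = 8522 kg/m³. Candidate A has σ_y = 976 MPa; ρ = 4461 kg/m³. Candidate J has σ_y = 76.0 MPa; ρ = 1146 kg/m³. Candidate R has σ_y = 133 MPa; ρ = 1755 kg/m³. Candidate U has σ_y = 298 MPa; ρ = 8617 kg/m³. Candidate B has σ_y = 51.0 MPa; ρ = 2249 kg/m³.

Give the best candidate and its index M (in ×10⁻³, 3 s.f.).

Evaluate M for each candidate:
  candidate J: M = 7.61×10⁻³
  candidate A: M = 7.00×10⁻³
  candidate R: M = 6.57×10⁻³
  candidate V: M = 3.59×10⁻³
  candidate B: M = 3.18×10⁻³
  candidate U: M = 2.00×10⁻³
Candidate J ranks first.

candidate J, M = 7.61×10⁻³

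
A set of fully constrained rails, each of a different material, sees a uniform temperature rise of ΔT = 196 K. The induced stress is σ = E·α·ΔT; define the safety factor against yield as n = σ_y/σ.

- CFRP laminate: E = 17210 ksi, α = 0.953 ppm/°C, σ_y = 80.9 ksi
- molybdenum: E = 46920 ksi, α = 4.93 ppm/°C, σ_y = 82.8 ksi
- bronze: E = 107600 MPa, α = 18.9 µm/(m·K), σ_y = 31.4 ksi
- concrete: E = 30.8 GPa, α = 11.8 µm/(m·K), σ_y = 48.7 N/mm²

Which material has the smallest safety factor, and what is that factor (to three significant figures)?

bronze, n = 0.543

Per material, after unit conversion:
  CFRP laminate: E = 118.7, α = 0.953, σ_y = 557.8 → σ = 22.2 MPa, n = 25.2
  molybdenum: E = 323.5, α = 4.93, σ_y = 570.9 → σ = 313 MPa, n = 1.83
  bronze: E = 107.6, α = 18.9, σ_y = 216.5 → σ = 399 MPa, n = 0.543
  concrete: E = 30.80, α = 11.8, σ_y = 48.70 → σ = 71.2 MPa, n = 0.684
Bronze has the lowest safety factor, n = 0.543.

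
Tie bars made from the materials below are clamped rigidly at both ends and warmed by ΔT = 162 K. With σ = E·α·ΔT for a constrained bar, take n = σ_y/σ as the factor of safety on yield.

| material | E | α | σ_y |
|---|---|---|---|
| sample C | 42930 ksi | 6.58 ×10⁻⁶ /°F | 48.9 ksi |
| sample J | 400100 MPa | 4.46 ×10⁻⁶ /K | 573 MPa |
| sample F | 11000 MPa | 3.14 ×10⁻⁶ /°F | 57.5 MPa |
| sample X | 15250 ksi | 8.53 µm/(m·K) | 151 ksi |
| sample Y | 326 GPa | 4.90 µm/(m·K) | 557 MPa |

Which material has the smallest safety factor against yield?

sample C

With everything in SI (GPa, ×10⁻⁶/K, MPa):
  sample C: E = 296.0, α = 11.8, σ_y = 337.2 → σ = 568 MPa, n = 0.594
  sample J: E = 400.1, α = 4.46, σ_y = 573.0 → σ = 289 MPa, n = 1.98
  sample F: E = 11.00, α = 5.65, σ_y = 57.50 → σ = 10.1 MPa, n = 5.71
  sample X: E = 105.1, α = 8.53, σ_y = 1041 → σ = 145 MPa, n = 7.17
  sample Y: E = 326.0, α = 4.90, σ_y = 557.0 → σ = 259 MPa, n = 2.15
Sample C has the lowest safety factor, n = 0.594.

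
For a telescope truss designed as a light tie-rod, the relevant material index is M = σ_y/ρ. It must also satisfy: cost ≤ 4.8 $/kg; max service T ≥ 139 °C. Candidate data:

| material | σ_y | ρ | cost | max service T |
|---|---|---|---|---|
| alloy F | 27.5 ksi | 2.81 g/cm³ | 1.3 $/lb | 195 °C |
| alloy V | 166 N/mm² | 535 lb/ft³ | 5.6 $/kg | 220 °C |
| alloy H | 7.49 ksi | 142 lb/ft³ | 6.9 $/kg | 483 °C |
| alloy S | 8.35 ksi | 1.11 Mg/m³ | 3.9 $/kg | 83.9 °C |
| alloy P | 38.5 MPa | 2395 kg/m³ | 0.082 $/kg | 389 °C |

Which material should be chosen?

alloy F

Screen on constraints: cost ≤ 4.8 $/kg; max service T ≥ 139 °C. Survivors: alloy F, alloy P.
After converting to SI:
  alloy F: σ_y = 189.6 MPa, ρ = 2810 kg/m³
  alloy P: σ_y = 38.50 MPa, ρ = 2395 kg/m³
  alloy F: M = 67.5 kN·m/kg
  alloy P: M = 16.1 kN·m/kg
Highest index: alloy F.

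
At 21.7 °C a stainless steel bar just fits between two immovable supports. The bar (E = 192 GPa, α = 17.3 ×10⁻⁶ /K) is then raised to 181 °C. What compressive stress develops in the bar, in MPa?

ΔT = 159.3 K. Constrained thermal stress σ = E·α·ΔT = 192.0×10³ MPa × 17.3×10⁻⁶ × 159.3 = 529 MPa (compressive).

529 MPa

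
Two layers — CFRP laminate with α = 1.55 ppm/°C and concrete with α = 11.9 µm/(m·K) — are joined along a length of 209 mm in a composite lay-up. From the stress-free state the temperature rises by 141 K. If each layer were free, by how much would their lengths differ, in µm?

Δα = |1.55 − 11.9|×10⁻⁶/K = 10.3×10⁻⁶/K.
ΔL_mismatch = Δα·L·ΔT = 10.3×10⁻⁶ × 209.0 mm × 141.0 K = 305 µm.

305 µm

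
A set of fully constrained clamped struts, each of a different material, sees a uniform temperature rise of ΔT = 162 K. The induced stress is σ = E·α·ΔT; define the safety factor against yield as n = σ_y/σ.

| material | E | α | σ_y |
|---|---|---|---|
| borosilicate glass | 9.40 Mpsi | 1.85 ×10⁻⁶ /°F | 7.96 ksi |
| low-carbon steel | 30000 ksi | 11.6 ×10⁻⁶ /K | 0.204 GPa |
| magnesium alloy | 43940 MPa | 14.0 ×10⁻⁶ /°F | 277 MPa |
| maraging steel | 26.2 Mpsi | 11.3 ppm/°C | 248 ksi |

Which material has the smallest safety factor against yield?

In consistent units (E in GPa, α in ×10⁻⁶/K, σ_y in MPa):
  borosilicate glass: E = 64.81, α = 3.33, σ_y = 54.88 → σ = 35.0 MPa, n = 1.57
  low-carbon steel: E = 206.8, α = 11.6, σ_y = 204.0 → σ = 389 MPa, n = 0.525
  magnesium alloy: E = 43.94, α = 25.2, σ_y = 277.0 → σ = 179 MPa, n = 1.54
  maraging steel: E = 180.6, α = 11.3, σ_y = 1710 → σ = 331 MPa, n = 5.17
Low-carbon steel has the lowest safety factor, n = 0.525.

low-carbon steel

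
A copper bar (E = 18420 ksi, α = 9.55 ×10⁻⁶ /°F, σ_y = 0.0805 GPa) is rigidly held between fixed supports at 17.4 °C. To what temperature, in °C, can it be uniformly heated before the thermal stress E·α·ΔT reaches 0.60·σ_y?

39.5 °C

E = 18420 ksi = 127.0 GPa.
α = 9.55×10⁻⁶/°F × 9/5 = 17.2×10⁻⁶/K.
σ_y = 0.0805 GPa = 80.50 MPa.
E·α·ΔT = 48.30 MPa ⇒ ΔT = 48.30 / (127.0×10³ × 17.2×10⁻⁶) = 22.12 K.
T = 17.4 + 22.12 = 39.52 °C.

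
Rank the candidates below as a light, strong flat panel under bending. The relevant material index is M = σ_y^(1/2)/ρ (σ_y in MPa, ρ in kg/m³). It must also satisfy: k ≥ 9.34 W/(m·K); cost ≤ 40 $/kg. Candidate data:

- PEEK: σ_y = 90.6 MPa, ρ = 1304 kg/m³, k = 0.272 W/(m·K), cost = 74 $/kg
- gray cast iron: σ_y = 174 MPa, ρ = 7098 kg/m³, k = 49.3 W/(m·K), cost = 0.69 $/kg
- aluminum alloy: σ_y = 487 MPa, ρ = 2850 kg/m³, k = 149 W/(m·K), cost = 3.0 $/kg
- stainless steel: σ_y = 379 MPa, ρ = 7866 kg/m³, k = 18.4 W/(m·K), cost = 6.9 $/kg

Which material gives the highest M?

aluminum alloy

Screen on constraints: k ≥ 9.34 W/(m·K); cost ≤ 40 $/kg. Survivors: gray cast iron, aluminum alloy, stainless steel.
Computing M directly (units already consistent):
  aluminum alloy: M = 7.74×10⁻³
  stainless steel: M = 2.47×10⁻³
  gray cast iron: M = 1.86×10⁻³
Highest index: aluminum alloy.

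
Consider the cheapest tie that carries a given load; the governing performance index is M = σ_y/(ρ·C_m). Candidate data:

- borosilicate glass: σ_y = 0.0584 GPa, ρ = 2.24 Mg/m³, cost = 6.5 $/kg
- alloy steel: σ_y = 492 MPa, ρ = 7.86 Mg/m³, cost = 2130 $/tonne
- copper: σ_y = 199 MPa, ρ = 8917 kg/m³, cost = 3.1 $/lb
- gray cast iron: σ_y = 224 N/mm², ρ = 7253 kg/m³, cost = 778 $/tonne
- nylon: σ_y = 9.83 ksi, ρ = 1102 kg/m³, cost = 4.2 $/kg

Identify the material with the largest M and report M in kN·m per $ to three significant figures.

After converting to SI:
  borosilicate glass: σ_y = 58.40 MPa, ρ = 2240 kg/m³, cost = 6.500 $/kg
  alloy steel: σ_y = 492.0 MPa, ρ = 7860 kg/m³, cost = 2.130 $/kg
  copper: σ_y = 199.0 MPa, ρ = 8917 kg/m³, cost = 6.834 $/kg
  gray cast iron: σ_y = 224.0 MPa, ρ = 7253 kg/m³, cost = 0.7780 $/kg
  nylon: σ_y = 67.78 MPa, ρ = 1102 kg/m³, cost = 4.200 $/kg
  gray cast iron: M = 39.7 kN·m per $
  alloy steel: M = 29.4 kN·m per $
  nylon: M = 14.6 kN·m per $
  borosilicate glass: M = 4.01 kN·m per $
  copper: M = 3.27 kN·m per $
The maximum is for gray cast iron.

gray cast iron, M = 39.7 kN·m per $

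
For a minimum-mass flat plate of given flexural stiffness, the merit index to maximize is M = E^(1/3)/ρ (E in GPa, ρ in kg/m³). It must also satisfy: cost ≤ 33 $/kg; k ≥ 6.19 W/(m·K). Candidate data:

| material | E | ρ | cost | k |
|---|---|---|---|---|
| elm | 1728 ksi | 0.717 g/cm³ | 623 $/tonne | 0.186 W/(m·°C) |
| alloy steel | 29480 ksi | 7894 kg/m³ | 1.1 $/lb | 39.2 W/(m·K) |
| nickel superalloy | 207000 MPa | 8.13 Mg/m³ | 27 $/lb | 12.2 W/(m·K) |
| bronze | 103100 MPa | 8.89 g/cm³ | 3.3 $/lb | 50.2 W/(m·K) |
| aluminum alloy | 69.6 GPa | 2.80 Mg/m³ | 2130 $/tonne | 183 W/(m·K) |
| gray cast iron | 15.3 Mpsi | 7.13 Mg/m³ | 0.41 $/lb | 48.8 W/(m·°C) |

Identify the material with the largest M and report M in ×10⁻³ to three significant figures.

aluminum alloy, M = 1.47×10⁻³

Screen on constraints: cost ≤ 33 $/kg; k ≥ 6.19 W/(m·K). Survivors: alloy steel, bronze, aluminum alloy, gray cast iron.
Convert each candidate to consistent units, then evaluate M:
  alloy steel: E = 203.3 GPa, ρ = 7894 kg/m³
  bronze: E = 103.1 GPa, ρ = 8890 kg/m³
  aluminum alloy: E = 69.60 GPa, ρ = 2800 kg/m³
  gray cast iron: E = 105.5 GPa, ρ = 7130 kg/m³
  aluminum alloy: M = 1.47×10⁻³
  alloy steel: M = 0.745×10⁻³
  gray cast iron: M = 0.663×10⁻³
  bronze: M = 0.527×10⁻³
Aluminum alloy ranks first.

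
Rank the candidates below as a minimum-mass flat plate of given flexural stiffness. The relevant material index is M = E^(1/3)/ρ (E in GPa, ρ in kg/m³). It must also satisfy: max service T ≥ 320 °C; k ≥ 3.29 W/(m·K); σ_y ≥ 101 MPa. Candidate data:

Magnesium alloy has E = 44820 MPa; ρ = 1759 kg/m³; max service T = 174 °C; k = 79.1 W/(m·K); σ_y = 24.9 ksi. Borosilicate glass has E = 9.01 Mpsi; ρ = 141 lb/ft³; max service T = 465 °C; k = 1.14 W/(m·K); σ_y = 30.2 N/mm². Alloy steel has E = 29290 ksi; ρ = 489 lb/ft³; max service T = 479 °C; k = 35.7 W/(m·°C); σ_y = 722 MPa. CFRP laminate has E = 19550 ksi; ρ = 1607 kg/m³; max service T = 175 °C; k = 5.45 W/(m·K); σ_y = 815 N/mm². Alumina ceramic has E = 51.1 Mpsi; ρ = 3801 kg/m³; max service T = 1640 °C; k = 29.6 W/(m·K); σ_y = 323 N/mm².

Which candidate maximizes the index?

alumina ceramic

Screen on constraints: max service T ≥ 320 °C; k ≥ 3.29 W/(m·K); σ_y ≥ 101 MPa. Survivors: alloy steel, alumina ceramic.
In SI units:
  alloy steel: E = 201.9 GPa, ρ = 7833 kg/m³
  alumina ceramic: E = 352.3 GPa, ρ = 3801 kg/m³
  alumina ceramic: M = 1.86×10⁻³
  alloy steel: M = 0.749×10⁻³
The maximum is for alumina ceramic.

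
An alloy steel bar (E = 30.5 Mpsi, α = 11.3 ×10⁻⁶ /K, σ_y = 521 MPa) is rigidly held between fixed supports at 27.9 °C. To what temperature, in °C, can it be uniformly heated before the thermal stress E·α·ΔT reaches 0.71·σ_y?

184 °C

E = 30.5 Mpsi = 210.3 GPa.
E·α·ΔT = 369.9 MPa ⇒ ΔT = 369.9 / (210.3×10³ × 11.3×10⁻⁶) = 155.7 K.
T = 27.9 + 155.7 = 183.6 °C.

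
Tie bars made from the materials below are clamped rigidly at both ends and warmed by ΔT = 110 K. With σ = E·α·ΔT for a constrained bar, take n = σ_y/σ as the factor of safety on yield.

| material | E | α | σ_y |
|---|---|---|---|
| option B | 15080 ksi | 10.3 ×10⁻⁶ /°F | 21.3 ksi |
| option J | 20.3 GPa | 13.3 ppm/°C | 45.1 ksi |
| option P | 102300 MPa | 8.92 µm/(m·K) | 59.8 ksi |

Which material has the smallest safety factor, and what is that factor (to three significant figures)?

In consistent units (E in GPa, α in ×10⁻⁶/K, σ_y in MPa):
  option B: E = 104.0, α = 18.5, σ_y = 146.9 → σ = 212 MPa, n = 0.693
  option J: E = 20.30, α = 13.3, σ_y = 311.0 → σ = 29.7 MPa, n = 10.5
  option P: E = 102.3, α = 8.92, σ_y = 412.3 → σ = 100 MPa, n = 4.11
Smallest n: option B with n = 0.693.

option B, n = 0.693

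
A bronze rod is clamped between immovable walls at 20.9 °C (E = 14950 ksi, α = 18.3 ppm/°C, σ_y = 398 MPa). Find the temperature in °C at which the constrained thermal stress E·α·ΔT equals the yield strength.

E = 14950 ksi = 103.1 GPa.
E·α·ΔT = 398.0 MPa ⇒ ΔT = 398.0 / (103.1×10³ × 18.3×10⁻⁶) = 211.0 K.
T = 20.9 + 211.0 = 231.9 °C.

232 °C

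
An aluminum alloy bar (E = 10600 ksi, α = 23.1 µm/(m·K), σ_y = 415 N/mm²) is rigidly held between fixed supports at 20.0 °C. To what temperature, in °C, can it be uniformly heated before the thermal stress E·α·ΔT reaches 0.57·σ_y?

E = 10600 ksi = 73.08 GPa.
σ_y = 415 N/mm² = 415.0 MPa.
E·α·ΔT = 236.5 MPa ⇒ ΔT = 236.5 / (73.08×10³ × 23.1×10⁻⁶) = 140.1 K.
T = 20.0 + 140.1 = 160.1 °C.

160 °C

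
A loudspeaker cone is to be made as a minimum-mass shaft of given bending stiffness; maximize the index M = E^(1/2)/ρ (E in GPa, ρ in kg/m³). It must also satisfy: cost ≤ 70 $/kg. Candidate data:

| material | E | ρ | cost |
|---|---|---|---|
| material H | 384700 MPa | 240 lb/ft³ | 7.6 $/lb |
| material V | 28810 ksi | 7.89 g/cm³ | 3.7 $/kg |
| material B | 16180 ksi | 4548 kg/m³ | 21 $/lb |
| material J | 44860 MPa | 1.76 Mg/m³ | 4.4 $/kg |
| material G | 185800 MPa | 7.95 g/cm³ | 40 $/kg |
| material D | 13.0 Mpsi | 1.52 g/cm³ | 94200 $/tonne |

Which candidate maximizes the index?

material H

Screen on constraints: cost ≤ 70 $/kg. Survivors: material H, material V, material B, material J, material G.
In SI units:
  material H: E = 384.7 GPa, ρ = 3844 kg/m³
  material V: E = 198.6 GPa, ρ = 7890 kg/m³
  material B: E = 111.6 GPa, ρ = 4548 kg/m³
  material J: E = 44.86 GPa, ρ = 1760 kg/m³
  material G: E = 185.8 GPa, ρ = 7950 kg/m³
  material H: M = 5.10×10⁻³
  material J: M = 3.81×10⁻³
  material B: M = 2.32×10⁻³
  material V: M = 1.79×10⁻³
  material G: M = 1.71×10⁻³
Material H has the largest M.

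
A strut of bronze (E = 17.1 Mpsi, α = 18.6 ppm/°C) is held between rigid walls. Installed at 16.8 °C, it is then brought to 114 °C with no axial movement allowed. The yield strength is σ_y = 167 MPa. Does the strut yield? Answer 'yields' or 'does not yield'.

E = 17.1 Mpsi = 117.9 GPa.
ΔT = 97.20 K. Constrained thermal stress σ = E·α·ΔT = 117.9×10³ MPa × 18.6×10⁻⁶ × 97.20 = 213 MPa (compressive).
Compare to σ_y = 167 MPa: σ ≥ σ_y, so it yields.

yields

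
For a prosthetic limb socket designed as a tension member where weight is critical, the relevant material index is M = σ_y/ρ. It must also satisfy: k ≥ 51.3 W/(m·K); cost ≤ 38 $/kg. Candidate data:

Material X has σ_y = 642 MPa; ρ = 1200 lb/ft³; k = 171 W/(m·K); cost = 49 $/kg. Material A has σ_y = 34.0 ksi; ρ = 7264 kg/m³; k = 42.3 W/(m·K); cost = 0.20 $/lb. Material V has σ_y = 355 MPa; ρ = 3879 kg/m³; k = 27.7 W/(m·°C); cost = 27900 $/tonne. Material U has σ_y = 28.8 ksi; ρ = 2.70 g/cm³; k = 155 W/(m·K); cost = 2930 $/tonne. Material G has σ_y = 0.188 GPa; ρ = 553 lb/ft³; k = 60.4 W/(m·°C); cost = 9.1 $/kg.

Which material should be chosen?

Screen on constraints: k ≥ 51.3 W/(m·K); cost ≤ 38 $/kg. Survivors: material U, material G.
Normalizing units and computing the index:
  material U: σ_y = 198.6 MPa, ρ = 2700 kg/m³
  material G: σ_y = 188.0 MPa, ρ = 8858 kg/m³
  material U: M = 73.5 kN·m/kg
  material G: M = 21.2 kN·m/kg
Highest index: material U.

material U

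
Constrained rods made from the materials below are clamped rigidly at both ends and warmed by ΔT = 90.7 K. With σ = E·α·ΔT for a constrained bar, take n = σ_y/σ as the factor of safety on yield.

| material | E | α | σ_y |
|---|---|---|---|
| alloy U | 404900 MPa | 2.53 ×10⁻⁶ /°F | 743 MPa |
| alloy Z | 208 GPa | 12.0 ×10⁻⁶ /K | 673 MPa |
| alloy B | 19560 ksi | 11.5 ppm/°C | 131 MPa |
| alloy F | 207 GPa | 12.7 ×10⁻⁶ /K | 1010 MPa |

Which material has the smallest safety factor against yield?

Converting E to GPa, α to ×10⁻⁶/K, σ_y to MPa, then σ and n for each:
  alloy U: E = 404.9, α = 4.55, σ_y = 743.0 → σ = 167 MPa, n = 4.44
  alloy Z: E = 208.0, α = 12.0, σ_y = 673.0 → σ = 226 MPa, n = 2.97
  alloy B: E = 134.9, α = 11.5, σ_y = 131.0 → σ = 141 MPa, n = 0.931
  alloy F: E = 207.0, α = 12.7, σ_y = 1010 → σ = 238 MPa, n = 4.24
The minimum is alloy B at n = 0.931.

alloy B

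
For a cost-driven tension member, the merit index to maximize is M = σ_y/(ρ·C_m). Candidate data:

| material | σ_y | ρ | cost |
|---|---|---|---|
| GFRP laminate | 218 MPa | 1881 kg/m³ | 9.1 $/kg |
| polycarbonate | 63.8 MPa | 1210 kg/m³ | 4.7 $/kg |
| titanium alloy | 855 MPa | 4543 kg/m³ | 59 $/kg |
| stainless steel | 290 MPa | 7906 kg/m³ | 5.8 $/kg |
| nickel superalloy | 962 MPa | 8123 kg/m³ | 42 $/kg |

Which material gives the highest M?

GFRP laminate

Per-candidate index values:
  GFRP laminate: M = 12.7 kN·m per $
  polycarbonate: M = 11.2 kN·m per $
  stainless steel: M = 6.32 kN·m per $
  titanium alloy: M = 3.19 kN·m per $
  nickel superalloy: M = 2.82 kN·m per $
Highest index: GFRP laminate.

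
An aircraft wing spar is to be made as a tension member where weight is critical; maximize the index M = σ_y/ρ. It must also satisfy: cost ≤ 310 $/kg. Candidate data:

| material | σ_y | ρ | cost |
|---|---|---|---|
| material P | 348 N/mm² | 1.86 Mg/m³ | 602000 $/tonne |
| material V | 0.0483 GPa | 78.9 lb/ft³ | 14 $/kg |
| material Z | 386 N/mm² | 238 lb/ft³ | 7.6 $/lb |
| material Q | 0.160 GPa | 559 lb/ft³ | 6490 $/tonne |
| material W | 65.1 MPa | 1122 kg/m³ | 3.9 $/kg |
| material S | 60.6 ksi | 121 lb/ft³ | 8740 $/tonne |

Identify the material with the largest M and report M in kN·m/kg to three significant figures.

Screen on constraints: cost ≤ 310 $/kg. Survivors: material V, material Z, material Q, material W, material S.
Convert each candidate to consistent units, then evaluate M:
  material V: σ_y = 48.30 MPa, ρ = 1264 kg/m³
  material Z: σ_y = 386.0 MPa, ρ = 3812 kg/m³
  material Q: σ_y = 160.0 MPa, ρ = 8954 kg/m³
  material W: σ_y = 65.10 MPa, ρ = 1122 kg/m³
  material S: σ_y = 417.8 MPa, ρ = 1938 kg/m³
  material S: M = 216 kN·m/kg
  material Z: M = 101 kN·m/kg
  material W: M = 58.0 kN·m/kg
  material V: M = 38.2 kN·m/kg
  material Q: M = 17.9 kN·m/kg
Highest index: material S.

material S, M = 216 kN·m/kg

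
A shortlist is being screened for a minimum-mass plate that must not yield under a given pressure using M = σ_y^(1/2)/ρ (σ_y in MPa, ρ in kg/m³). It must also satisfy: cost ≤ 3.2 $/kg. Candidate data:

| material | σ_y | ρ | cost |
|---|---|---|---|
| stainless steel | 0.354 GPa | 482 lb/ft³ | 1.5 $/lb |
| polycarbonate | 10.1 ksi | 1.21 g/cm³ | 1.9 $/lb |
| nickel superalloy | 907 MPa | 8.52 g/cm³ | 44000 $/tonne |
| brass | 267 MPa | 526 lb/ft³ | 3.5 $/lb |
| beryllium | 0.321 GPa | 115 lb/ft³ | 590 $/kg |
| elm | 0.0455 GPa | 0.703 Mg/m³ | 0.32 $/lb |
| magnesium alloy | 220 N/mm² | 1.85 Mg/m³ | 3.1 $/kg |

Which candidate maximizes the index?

Screen on constraints: cost ≤ 3.2 $/kg. Survivors: elm, magnesium alloy.
In SI units:
  elm: σ_y = 45.50 MPa, ρ = 703.0 kg/m³
  magnesium alloy: σ_y = 220.0 MPa, ρ = 1850 kg/m³
  elm: M = 9.60×10⁻³
  magnesium alloy: M = 8.02×10⁻³
The maximum is for elm.

elm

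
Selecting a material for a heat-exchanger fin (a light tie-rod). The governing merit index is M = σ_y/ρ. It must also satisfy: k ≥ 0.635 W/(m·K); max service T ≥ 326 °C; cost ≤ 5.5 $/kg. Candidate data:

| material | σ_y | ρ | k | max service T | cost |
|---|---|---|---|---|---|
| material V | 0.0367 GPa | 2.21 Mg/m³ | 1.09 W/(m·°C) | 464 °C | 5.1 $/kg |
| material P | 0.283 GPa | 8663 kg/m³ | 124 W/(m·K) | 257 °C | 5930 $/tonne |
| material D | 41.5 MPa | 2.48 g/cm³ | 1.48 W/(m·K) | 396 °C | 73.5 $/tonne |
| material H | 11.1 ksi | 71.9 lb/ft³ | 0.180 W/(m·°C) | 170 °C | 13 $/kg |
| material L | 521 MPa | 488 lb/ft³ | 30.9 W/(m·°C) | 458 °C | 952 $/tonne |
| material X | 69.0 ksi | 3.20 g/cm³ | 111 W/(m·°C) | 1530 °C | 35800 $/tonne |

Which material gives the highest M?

material L

Screen on constraints: k ≥ 0.635 W/(m·K); max service T ≥ 326 °C; cost ≤ 5.5 $/kg. Survivors: material V, material D, material L.
In SI units:
  material V: σ_y = 36.70 MPa, ρ = 2210 kg/m³
  material D: σ_y = 41.50 MPa, ρ = 2480 kg/m³
  material L: σ_y = 521.0 MPa, ρ = 7817 kg/m³
  material L: M = 66.6 kN·m/kg
  material D: M = 16.7 kN·m/kg
  material V: M = 16.6 kN·m/kg
Highest index: material L.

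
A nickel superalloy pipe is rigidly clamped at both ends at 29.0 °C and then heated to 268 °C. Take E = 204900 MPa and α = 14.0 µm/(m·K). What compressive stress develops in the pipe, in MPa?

E = 204900 MPa = 204.9 GPa.
ΔT = 239.0 K. Constrained thermal stress σ = E·α·ΔT = 204.9×10³ MPa × 14.0×10⁻⁶ × 239.0 = 686 MPa (compressive).

686 MPa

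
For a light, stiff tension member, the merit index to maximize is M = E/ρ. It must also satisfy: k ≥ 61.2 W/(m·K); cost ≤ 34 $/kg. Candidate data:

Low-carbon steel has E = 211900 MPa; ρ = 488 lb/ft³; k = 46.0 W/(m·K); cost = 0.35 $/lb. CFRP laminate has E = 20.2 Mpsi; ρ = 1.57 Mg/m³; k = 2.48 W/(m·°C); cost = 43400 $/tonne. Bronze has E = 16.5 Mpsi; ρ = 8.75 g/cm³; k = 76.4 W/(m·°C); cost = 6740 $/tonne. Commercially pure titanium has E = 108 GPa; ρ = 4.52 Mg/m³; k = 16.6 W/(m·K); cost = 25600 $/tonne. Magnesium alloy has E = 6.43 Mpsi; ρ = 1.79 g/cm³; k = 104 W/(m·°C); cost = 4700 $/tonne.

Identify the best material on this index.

magnesium alloy

Screen on constraints: k ≥ 61.2 W/(m·K); cost ≤ 34 $/kg. Survivors: bronze, magnesium alloy.
In SI units:
  bronze: E = 113.8 GPa, ρ = 8750 kg/m³
  magnesium alloy: E = 44.33 GPa, ρ = 1790 kg/m³
  magnesium alloy: M = 24.8 MN·m/kg
  bronze: M = 13.0 MN·m/kg
Magnesium alloy has the largest M.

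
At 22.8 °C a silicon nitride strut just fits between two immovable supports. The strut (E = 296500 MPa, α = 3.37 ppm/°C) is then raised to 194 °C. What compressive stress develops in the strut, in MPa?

171 MPa

E = 296500 MPa = 296.5 GPa.
ΔT = 171.2 K. Constrained thermal stress σ = E·α·ΔT = 296.5×10³ MPa × 3.37×10⁻⁶ × 171.2 = 171 MPa (compressive).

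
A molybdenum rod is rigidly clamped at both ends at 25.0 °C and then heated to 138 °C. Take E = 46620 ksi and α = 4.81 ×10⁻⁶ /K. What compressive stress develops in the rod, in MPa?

175 MPa

E = 46620 ksi = 321.4 GPa.
ΔT = 113.0 K. Constrained thermal stress σ = E·α·ΔT = 321.4×10³ MPa × 4.81×10⁻⁶ × 113.0 = 175 MPa (compressive).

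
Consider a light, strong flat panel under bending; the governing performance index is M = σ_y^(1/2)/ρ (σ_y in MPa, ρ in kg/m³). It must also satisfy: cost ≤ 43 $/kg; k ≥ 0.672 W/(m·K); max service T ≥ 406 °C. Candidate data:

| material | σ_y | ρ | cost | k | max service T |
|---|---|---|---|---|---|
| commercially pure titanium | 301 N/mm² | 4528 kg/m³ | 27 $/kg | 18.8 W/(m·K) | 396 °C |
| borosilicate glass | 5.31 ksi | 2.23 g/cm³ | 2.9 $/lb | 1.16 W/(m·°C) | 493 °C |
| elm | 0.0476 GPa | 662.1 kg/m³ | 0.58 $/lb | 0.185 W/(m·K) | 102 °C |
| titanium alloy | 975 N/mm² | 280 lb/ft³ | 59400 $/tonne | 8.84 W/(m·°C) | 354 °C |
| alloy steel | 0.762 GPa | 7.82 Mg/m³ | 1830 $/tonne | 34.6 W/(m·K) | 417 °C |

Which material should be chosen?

Screen on constraints: cost ≤ 43 $/kg; k ≥ 0.672 W/(m·K); max service T ≥ 406 °C. Survivors: borosilicate glass, alloy steel.
In SI units:
  borosilicate glass: σ_y = 36.61 MPa, ρ = 2230 kg/m³
  alloy steel: σ_y = 762.0 MPa, ρ = 7820 kg/m³
  alloy steel: M = 3.53×10⁻³
  borosilicate glass: M = 2.71×10⁻³
Alloy steel has the largest M.

alloy steel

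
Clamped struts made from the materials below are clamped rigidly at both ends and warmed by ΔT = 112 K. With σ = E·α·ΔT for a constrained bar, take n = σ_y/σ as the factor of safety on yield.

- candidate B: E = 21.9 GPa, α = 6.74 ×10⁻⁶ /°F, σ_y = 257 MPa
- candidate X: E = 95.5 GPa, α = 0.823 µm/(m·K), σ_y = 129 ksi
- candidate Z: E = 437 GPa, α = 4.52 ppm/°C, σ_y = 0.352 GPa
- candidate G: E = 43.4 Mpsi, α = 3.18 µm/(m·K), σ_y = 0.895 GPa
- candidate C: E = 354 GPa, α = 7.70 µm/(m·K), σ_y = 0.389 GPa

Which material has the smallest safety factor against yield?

In consistent units (E in GPa, α in ×10⁻⁶/K, σ_y in MPa):
  candidate B: E = 21.90, α = 12.1, σ_y = 257.0 → σ = 29.8 MPa, n = 8.64
  candidate X: E = 95.50, α = 0.823, σ_y = 889.4 → σ = 8.80 MPa, n = 101
  candidate Z: E = 437.0, α = 4.52, σ_y = 352.0 → σ = 221 MPa, n = 1.59
  candidate G: E = 299.2, α = 3.18, σ_y = 895.0 → σ = 107 MPa, n = 8.40
  candidate C: E = 354.0, α = 7.70, σ_y = 389.0 → σ = 305 MPa, n = 1.27
Candidate C has the lowest safety factor, n = 1.27.

candidate C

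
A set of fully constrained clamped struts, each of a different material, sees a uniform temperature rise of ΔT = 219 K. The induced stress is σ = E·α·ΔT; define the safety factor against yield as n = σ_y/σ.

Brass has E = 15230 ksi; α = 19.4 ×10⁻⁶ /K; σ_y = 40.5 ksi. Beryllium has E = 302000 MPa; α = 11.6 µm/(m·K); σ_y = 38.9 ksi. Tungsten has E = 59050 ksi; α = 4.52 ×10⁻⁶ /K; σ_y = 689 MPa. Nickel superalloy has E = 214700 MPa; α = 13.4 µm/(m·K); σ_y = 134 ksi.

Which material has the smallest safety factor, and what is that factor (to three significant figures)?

Per material, after unit conversion:
  brass: E = 105.0, α = 19.4, σ_y = 279.2 → σ = 446 MPa, n = 0.626
  beryllium: E = 302.0, α = 11.6, σ_y = 268.2 → σ = 767 MPa, n = 0.350
  tungsten: E = 407.1, α = 4.52, σ_y = 689.0 → σ = 403 MPa, n = 1.71
  nickel superalloy: E = 214.7, α = 13.4, σ_y = 923.9 → σ = 630 MPa, n = 1.47
Smallest n: beryllium with n = 0.350.

beryllium, n = 0.350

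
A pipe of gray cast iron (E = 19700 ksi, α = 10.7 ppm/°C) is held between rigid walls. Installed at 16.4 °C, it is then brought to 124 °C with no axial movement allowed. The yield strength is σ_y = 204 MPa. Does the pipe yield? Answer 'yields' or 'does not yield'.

E = 19700 ksi = 135.8 GPa.
ΔT = 107.6 K. Constrained thermal stress σ = E·α·ΔT = 135.8×10³ MPa × 10.7×10⁻⁶ × 107.6 = 156 MPa (compressive).
Compare to σ_y = 204 MPa: σ < σ_y, so it does not yield.

does not yield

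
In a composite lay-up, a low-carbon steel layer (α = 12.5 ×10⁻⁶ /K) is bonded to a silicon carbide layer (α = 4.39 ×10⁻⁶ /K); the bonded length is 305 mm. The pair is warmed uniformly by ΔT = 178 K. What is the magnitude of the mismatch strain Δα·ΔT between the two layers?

Δα = |12.5 − 4.39|×10⁻⁶/K = 8.11×10⁻⁶/K.
Mismatch strain = Δα·ΔT = 8.11×10⁻⁶ × 178.0 = 1.44×10⁻³.

1.44×10⁻³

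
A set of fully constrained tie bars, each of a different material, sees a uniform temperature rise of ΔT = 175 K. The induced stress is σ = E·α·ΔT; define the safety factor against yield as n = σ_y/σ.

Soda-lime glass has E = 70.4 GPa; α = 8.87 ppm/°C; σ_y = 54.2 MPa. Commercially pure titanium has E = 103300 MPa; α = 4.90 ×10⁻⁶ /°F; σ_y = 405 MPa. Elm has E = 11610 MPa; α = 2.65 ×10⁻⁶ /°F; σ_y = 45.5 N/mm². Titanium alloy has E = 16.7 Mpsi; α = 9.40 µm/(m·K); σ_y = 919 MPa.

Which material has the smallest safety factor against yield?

soda-lime glass

With everything in SI (GPa, ×10⁻⁶/K, MPa):
  soda-lime glass: E = 70.40, α = 8.87, σ_y = 54.20 → σ = 109 MPa, n = 0.496
  commercially pure titanium: E = 103.3, α = 8.82, σ_y = 405.0 → σ = 159 MPa, n = 2.54
  elm: E = 11.61, α = 4.77, σ_y = 45.50 → σ = 9.69 MPa, n = 4.69
  titanium alloy: E = 115.1, α = 9.40, σ_y = 919.0 → σ = 189 MPa, n = 4.85
The minimum is soda-lime glass at n = 0.496.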